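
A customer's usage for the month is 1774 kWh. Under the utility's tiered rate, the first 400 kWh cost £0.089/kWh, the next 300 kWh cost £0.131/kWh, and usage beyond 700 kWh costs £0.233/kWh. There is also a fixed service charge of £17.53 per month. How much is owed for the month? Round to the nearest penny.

First 400 kWh × £0.089 = £35.60
Next 300 kWh × £0.131 = £39.30
Remaining 1074 kWh × £0.233 = £250.24
Energy charge = £325.14; + service £17.53 = £342.67

£342.67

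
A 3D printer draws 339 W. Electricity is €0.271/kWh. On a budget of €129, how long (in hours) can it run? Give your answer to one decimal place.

1404.2 h

Energy budget = €129 / €0.271 per kWh = 476 kWh = 476,015 Wh
Runtime = 476,015 Wh / 339 W = 1,404 h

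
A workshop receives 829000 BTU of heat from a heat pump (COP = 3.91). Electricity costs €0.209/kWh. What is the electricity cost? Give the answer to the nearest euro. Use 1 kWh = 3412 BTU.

Heat delivered = 829,000 BTU / 3412 = 243 kWh
Electrical input = 243 kWh / 3.91 = 62.14 kWh
Cost = 62.14 × €0.209/kWh = €12.99 ≈ €13

€13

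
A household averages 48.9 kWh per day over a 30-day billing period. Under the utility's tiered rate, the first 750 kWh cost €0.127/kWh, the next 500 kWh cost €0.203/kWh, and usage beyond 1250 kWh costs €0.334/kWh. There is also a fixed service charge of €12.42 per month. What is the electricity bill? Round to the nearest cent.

Usage = 48.9 kWh/day × 30 days = 1467 kWh
First 750 kWh × €0.127 = €95.25
Next 500 kWh × €0.203 = €101.50
Remaining 217 kWh × €0.334 = €72.48
Energy charge = €269.23; + service €12.42 = €281.65

€281.65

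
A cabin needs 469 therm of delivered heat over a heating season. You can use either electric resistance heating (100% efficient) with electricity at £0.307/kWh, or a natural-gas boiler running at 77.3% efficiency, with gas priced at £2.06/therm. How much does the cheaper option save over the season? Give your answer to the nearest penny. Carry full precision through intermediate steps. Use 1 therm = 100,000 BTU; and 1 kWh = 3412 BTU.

£2970.04

Heat load = 469 therm × 100,000 = 46,900,000 BTU
Gas: input = 46,900,000 / 0.773 = 60,672,704 BTU = 606.7 therm → 606.7 × £2.06 = £1,249.86
Electric: 46,900,000 BTU / 3412 = 13,750 kWh → × £0.307 = £4,219.90
Difference = |£1,249.86 − £4,219.90| = £2,970.04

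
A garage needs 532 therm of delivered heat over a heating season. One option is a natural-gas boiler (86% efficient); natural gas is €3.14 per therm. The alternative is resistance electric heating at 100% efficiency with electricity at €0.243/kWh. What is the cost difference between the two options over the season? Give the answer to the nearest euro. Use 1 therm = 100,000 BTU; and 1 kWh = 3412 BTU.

€1846

Heat load = 532 therm × 100,000 = 53,200,000 BTU
Gas: input = 53,200,000 / 0.86 = 61,860,465 BTU = 618.6 therm → 618.6 × €3.14 = €1,942.42
Electric: 53,200,000 BTU / 3412 = 15,590 kWh → × €0.243 = €3,788.86
Difference = |€1,942.42 − €3,788.86| = €1,846.44 ≈ €1846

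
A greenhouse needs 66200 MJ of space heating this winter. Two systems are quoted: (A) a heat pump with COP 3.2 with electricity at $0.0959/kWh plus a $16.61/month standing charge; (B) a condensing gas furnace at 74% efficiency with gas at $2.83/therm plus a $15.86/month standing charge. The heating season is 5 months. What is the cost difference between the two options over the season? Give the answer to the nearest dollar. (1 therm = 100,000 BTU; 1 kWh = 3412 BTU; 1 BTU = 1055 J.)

Heat load = 66200 MJ = 66,200,000,000 J / 1055 = 62,748,815 BTU
Gas: input = 62,748,815 / 0.74 = 84,795,696 BTU = 848 therm → 848 × $2.83 = $2,399.72; + 5 × $15.86 standing = $2,479.02
Heat pump: 62,748,815 BTU / 3412 = 18,390 kWh heat; / 3.2 = 5,747 kWh in → × $0.0959 = $551.14; + 5 × $16.61 standing = $634.19
Difference = |$2,479.02 − $634.19| = $1,844.82 ≈ $1845

$1845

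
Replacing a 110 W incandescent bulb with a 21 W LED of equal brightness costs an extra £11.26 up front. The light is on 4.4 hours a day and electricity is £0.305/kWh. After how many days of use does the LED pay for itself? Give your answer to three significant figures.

94.3 days

Power saved = 110 − 21 = 89 W
Daily energy saved = 89 W × 4.4 h = 391.6 Wh = 0.3916 kWh
Daily savings = 0.3916 × £0.305 = £0.1194
Payback = £11.26 / £0.1194 per day = 94.27 days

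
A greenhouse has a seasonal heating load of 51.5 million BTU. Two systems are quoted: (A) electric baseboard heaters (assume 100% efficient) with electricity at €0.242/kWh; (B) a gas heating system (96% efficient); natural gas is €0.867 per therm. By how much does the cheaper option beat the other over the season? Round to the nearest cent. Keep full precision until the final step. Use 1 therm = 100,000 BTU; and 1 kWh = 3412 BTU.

€3187.59

Heat load = 51.5 × 10⁶ BTU = 51,500,000 BTU
Gas: input = 51,500,000 / 0.96 = 53,645,833 BTU = 536.5 therm → 536.5 × €0.867 = €465.11
Electric: 51,500,000 BTU / 3412 = 15,090 kWh → × €0.242 = €3,652.70
Difference = |€465.11 − €3,652.70| = €3,187.59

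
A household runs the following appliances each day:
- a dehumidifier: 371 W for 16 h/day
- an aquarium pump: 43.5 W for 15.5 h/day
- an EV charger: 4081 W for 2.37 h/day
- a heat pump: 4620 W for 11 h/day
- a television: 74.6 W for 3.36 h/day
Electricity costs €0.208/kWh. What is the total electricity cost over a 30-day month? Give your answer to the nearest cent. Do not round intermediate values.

dehumidifier: 371 W × 16 h × 30 d = 178,080 Wh = 178.1 kWh
aquarium pump: 43.5 W × 15.5 h × 30 d = 20,228 Wh = 20.23 kWh
EV charger: 4081 W × 2.37 h × 30 d = 290,159 Wh = 290.2 kWh
heat pump: 4620 W × 11 h × 30 d = 1,524,600 Wh = 1,525 kWh
television: 74.6 W × 3.36 h × 30 d = 7,520 Wh = 7.52 kWh
Total energy = 178.1 + 20.23 + 290.2 + 1,525 + 7.52 = 2,021 kWh
Cost = 2,021 kWh × €0.208 = €420.28

€420.28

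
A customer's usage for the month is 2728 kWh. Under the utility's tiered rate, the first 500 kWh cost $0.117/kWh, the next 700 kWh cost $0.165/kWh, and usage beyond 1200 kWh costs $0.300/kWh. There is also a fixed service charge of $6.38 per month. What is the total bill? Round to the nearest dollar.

First 500 kWh × $0.117 = $58.50
Next 700 kWh × $0.165 = $115.50
Remaining 1528 kWh × $0.300 = $458.40
Energy charge = $632.40; + service $6.38 = $638.78 ≈ $639

$639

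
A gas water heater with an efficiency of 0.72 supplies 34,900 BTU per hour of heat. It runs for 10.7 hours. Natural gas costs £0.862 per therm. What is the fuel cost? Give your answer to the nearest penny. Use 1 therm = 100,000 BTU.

£4.47

Heat delivered = 34,900 BTU/h × 10.7 h = 373,430 BTU
Gas input = 373,430 / 0.72 = 518,653 BTU
= 518,653 / 100,000 = 5.187 therm
Cost = 5.187 × £0.862/therm = £4.47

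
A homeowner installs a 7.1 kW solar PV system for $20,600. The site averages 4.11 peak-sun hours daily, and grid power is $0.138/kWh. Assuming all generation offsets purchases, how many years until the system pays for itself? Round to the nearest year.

14 years

Daily generation = 7.1 kW × 4.11 h = 29.18 kWh
Annual generation = 29.18 × 365 = 10651 kWh
Annual savings = 10651 × $0.138 = $1,469.85
Payback = $20,600 / $1,469.85 = 14 years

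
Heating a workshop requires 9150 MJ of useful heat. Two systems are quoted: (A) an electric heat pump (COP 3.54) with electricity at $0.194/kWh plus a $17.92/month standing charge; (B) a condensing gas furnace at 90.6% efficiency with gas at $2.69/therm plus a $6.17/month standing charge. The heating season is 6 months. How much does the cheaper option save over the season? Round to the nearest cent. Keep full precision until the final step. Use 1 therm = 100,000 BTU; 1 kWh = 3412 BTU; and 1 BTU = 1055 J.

Heat load = 9150 MJ = 9,150,000,000 J / 1055 = 8,672,986 BTU
Gas: input = 8,672,986 / 0.906 = 9,572,832 BTU = 95.73 therm → 95.73 × $2.69 = $257.51; + 6 × $6.17 standing = $294.53
Heat pump: 8,672,986 BTU / 3412 = 2,542 kWh heat; / 3.54 = 718.1 kWh in → × $0.194 = $139.30; + 6 × $17.92 standing = $246.82
Difference = |$294.53 − $246.82| = $47.71

$47.71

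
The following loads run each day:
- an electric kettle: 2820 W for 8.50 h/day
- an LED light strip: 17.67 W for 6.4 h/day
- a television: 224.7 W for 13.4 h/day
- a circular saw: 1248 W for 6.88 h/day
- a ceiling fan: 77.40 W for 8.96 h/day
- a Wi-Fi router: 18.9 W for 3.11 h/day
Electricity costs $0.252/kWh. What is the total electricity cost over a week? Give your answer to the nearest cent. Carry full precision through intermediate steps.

$64.27

electric kettle: 2820 W × 8.50 h × 7 d = 167,790 Wh = 167.8 kWh
LED light strip: 17.67 W × 6.4 h × 7 d = 792 Wh = 0.7916 kWh
television: 224.7 W × 13.4 h × 7 d = 21,077 Wh = 21.08 kWh
circular saw: 1248 W × 6.88 h × 7 d = 60,104 Wh = 60.1 kWh
ceiling fan: 77.40 W × 8.96 h × 7 d = 4,855 Wh = 4.855 kWh
Wi-Fi router: 18.9 W × 3.11 h × 7 d = 411 Wh = 0.4115 kWh
Total energy = 167.8 + 0.7916 + 21.08 + 60.1 + 4.855 + 0.4115 = 255 kWh
Cost = 255 kWh × $0.252 = $64.27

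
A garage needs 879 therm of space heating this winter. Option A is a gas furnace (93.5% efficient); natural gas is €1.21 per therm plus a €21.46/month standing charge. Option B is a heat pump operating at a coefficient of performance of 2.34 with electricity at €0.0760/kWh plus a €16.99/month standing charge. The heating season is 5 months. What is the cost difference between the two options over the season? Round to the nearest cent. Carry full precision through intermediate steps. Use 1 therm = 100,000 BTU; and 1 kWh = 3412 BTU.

€323.16

Heat load = 879 therm × 100,000 = 87,900,000 BTU
Gas: input = 87,900,000 / 0.935 = 94,010,695 BTU = 940.1 therm → 940.1 × €1.21 = €1,137.53; + 5 × €21.46 standing = €1,244.83
Heat pump: 87,900,000 BTU / 3412 = 25,760 kWh heat; / 2.34 = 11,010 kWh in → × €0.0760 = €836.72; + 5 × €16.99 standing = €921.67
Difference = |€1,244.83 − €921.67| = €323.16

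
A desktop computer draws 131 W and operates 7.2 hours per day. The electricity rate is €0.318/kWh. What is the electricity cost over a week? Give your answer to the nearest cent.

Energy = 131 W × 7.2 h/day × 7 days = 6,602 Wh = 6.602 kWh
Cost = 6.602 kWh × €0.318/kWh = €2.10

€2.10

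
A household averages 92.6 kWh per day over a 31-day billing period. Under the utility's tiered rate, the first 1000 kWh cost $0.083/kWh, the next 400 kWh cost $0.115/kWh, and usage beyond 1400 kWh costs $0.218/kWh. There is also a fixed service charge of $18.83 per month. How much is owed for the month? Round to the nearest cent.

Usage = 92.6 kWh/day × 31 days = 2870.6 kWh
First 1000 kWh × $0.083 = $83.00
Next 400 kWh × $0.115 = $46.00
Remaining 1470.6 kWh × $0.218 = $320.59
Energy charge = $449.59; + service $18.83 = $468.42

$468.42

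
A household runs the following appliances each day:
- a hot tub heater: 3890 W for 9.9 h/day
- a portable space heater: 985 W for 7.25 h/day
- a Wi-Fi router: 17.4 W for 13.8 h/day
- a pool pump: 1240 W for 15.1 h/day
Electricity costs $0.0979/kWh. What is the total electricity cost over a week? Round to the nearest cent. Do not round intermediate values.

$44.28

hot tub heater: 3890 W × 9.9 h × 7 d = 269,577 Wh = 269.6 kWh
portable space heater: 985 W × 7.25 h × 7 d = 49,989 Wh = 49.99 kWh
Wi-Fi router: 17.4 W × 13.8 h × 7 d = 1,681 Wh = 1.681 kWh
pool pump: 1240 W × 15.1 h × 7 d = 131,068 Wh = 131.1 kWh
Total energy = 269.6 + 49.99 + 1.681 + 131.1 = 452.3 kWh
Cost = 452.3 kWh × $0.0979 = $44.28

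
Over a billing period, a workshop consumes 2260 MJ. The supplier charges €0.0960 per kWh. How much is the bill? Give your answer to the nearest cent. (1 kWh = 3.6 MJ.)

€60.27

2260 MJ × (0.27778 kWh/MJ) = 627.8 kWh
Cost = 627.8 kWh × €0.0960/kWh = €60.27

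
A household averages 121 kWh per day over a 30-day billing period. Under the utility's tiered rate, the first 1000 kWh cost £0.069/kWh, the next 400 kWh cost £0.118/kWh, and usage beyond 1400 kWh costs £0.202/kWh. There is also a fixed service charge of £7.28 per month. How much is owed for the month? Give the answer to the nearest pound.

£574

Usage = 121 kWh/day × 30 days = 3630 kWh
First 1000 kWh × £0.069 = £69.00
Next 400 kWh × £0.118 = £47.20
Remaining 2230 kWh × £0.202 = £450.46
Energy charge = £566.66; + service £7.28 = £573.94 ≈ £574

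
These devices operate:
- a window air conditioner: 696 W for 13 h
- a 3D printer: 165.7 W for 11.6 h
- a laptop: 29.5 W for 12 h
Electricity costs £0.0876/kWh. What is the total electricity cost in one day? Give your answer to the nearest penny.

£0.99

window air conditioner: 696 W × 13 h = 9,048 Wh = 9.048 kWh
3D printer: 165.7 W × 11.6 h = 1,922 Wh = 1.922 kWh
laptop: 29.5 W × 12 h = 354 Wh = 0.354 kWh
Total energy = 9.048 + 1.922 + 0.354 = 11.32 kWh
Cost = 11.32 kWh × £0.0876 = £0.99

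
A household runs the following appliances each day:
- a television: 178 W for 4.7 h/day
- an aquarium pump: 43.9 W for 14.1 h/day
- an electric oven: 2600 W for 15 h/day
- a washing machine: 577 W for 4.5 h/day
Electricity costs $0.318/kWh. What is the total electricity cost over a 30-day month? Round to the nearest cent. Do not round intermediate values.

television: 178 W × 4.7 h × 30 d = 25,098 Wh = 25.1 kWh
aquarium pump: 43.9 W × 14.1 h × 30 d = 18,570 Wh = 18.57 kWh
electric oven: 2600 W × 15 h × 30 d = 1,170,000 Wh = 1,170 kWh
washing machine: 577 W × 4.5 h × 30 d = 77,895 Wh = 77.89 kWh
Total energy = 25.1 + 18.57 + 1,170 + 77.89 = 1,292 kWh
Cost = 1,292 kWh × $0.318 = $410.72

$410.72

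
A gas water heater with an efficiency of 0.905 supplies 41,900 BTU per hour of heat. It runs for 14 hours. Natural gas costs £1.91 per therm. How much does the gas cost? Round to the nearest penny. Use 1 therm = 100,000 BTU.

Heat delivered = 41,900 BTU/h × 14 h = 586,600 BTU
Gas input = 586,600 / 0.905 = 648,177 BTU
= 648,177 / 100,000 = 6.482 therm
Cost = 6.482 × £1.91/therm = £12.38

£12.38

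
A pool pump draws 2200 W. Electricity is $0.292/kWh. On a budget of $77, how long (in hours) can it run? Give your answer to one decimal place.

119.9 h

Energy budget = $77 / $0.292 per kWh = 263.7 kWh = 263,699 Wh
Runtime = 263,699 Wh / 2200 W = 119.9 h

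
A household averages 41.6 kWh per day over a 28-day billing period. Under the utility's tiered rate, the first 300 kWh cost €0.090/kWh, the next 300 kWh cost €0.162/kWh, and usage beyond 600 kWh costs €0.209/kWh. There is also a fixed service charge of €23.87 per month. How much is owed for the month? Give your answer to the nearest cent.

€217.51

Usage = 41.6 kWh/day × 28 days = 1164.8 kWh
First 300 kWh × €0.090 = €27.00
Next 300 kWh × €0.162 = €48.60
Remaining 564.8 kWh × €0.209 = €118.04
Energy charge = €193.64; + service €23.87 = €217.51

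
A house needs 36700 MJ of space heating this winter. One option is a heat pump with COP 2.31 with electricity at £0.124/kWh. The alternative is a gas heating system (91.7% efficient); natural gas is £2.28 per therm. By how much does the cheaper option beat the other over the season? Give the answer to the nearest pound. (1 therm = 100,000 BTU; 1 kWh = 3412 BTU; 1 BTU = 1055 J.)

Heat load = 36700 MJ = 36,700,000,000 J / 1055 = 34,786,730 BTU
Gas: input = 34,786,730 / 0.917 = 37,935,365 BTU = 379.4 therm → 379.4 × £2.28 = £864.93
Heat pump: 34,786,730 BTU / 3412 = 10,200 kWh heat; / 2.31 = 4,414 kWh in → × £0.124 = £547.29
Difference = |£864.93 − £547.29| = £317.64 ≈ £318

£318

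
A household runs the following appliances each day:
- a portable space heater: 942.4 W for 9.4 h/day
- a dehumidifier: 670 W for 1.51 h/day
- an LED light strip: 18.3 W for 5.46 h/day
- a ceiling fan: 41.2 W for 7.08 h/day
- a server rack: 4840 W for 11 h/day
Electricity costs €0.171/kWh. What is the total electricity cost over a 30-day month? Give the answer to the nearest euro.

portable space heater: 942.4 W × 9.4 h × 30 d = 265,757 Wh = 265.8 kWh
dehumidifier: 670 W × 1.51 h × 30 d = 30,351 Wh = 30.35 kWh
LED light strip: 18.3 W × 5.46 h × 30 d = 2,998 Wh = 2.998 kWh
ceiling fan: 41.2 W × 7.08 h × 30 d = 8,751 Wh = 8.751 kWh
server rack: 4840 W × 11 h × 30 d = 1,597,200 Wh = 1,597 kWh
Total energy = 265.8 + 30.35 + 2.998 + 8.751 + 1,597 = 1,905 kWh
Cost = 1,905 kWh × €0.171 = €325.76 ≈ €326

€326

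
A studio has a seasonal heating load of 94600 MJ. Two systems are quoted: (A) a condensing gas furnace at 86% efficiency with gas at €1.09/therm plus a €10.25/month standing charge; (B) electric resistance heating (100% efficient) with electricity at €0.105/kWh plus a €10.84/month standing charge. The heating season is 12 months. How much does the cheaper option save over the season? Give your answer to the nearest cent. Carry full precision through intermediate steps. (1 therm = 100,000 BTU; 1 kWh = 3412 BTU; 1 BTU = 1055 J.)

€1630.01

Heat load = 94600 MJ = 94,600,000,000 J / 1055 = 89,668,246 BTU
Gas: input = 89,668,246 / 0.86 = 104,265,403 BTU = 1,043 therm → 1,043 × €1.09 = €1,136.49; + 12 × €10.25 standing = €1,259.49
Electric: 89,668,246 BTU / 3412 = 26,280 kWh → × €0.105 = €2,759.43; + 12 × €10.84 standing = €2,889.51
Difference = |€1,259.49 − €2,889.51| = €1,630.01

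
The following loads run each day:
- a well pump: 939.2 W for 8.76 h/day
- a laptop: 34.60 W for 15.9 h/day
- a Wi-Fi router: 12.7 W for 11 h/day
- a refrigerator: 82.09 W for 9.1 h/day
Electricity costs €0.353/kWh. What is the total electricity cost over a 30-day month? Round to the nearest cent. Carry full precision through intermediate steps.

€102.34

well pump: 939.2 W × 8.76 h × 30 d = 246,822 Wh = 246.8 kWh
laptop: 34.60 W × 15.9 h × 30 d = 16,504 Wh = 16.5 kWh
Wi-Fi router: 12.7 W × 11 h × 30 d = 4,191 Wh = 4.191 kWh
refrigerator: 82.09 W × 9.1 h × 30 d = 22,411 Wh = 22.41 kWh
Total energy = 246.8 + 16.5 + 4.191 + 22.41 = 289.9 kWh
Cost = 289.9 kWh × €0.353 = €102.34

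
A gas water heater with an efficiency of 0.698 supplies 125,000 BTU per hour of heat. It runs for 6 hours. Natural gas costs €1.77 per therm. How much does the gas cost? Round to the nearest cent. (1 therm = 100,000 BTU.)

€19.02

Heat delivered = 125,000 BTU/h × 6 h = 750,000 BTU
Gas input = 750,000 / 0.698 = 1,074,499 BTU
= 1,074,499 / 100,000 = 10.74 therm
Cost = 10.74 × €1.77/therm = €19.02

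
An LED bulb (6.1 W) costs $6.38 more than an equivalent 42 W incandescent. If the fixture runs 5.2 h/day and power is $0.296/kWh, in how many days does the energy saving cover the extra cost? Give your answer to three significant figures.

Power saved = 42 − 6.1 = 35.9 W
Daily energy saved = 35.9 W × 5.2 h = 186.7 Wh = 0.18668 kWh
Daily savings = 0.18668 × $0.296 = $0.0553
Payback = $6.38 / $0.0553 per day = 115.5 days

115 days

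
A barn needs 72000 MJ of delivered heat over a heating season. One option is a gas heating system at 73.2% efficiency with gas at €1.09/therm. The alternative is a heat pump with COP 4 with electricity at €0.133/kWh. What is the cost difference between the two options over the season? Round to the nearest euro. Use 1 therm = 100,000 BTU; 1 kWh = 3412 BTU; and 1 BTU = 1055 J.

Heat load = 72000 MJ = 72,000,000,000 J / 1055 = 68,246,445 BTU
Gas: input = 68,246,445 / 0.732 = 93,232,849 BTU = 932.3 therm → 932.3 × €1.09 = €1,016.24
Heat pump: 68,246,445 BTU / 3412 = 20,000 kWh heat; / 4 = 5,000 kWh in → × €0.133 = €665.06
Difference = |€1,016.24 − €665.06| = €351.18 ≈ €351

€351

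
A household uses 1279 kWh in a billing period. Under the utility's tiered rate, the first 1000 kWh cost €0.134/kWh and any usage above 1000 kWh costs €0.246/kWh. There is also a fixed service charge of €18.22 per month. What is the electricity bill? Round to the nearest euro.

First 1000 kWh × €0.134 = €134.00
Remaining 279 kWh × €0.246 = €68.63
Energy charge = €202.63; + service €18.22 = €220.85 ≈ €221

€221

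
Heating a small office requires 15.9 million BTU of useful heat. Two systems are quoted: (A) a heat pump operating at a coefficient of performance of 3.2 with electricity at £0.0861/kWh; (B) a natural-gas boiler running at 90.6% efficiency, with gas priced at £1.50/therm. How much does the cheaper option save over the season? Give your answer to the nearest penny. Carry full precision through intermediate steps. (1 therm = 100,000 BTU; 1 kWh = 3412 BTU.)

£137.86

Heat load = 15.9 × 10⁶ BTU = 15,900,000 BTU
Gas: input = 15,900,000 / 0.906 = 17,549,669 BTU = 175.5 therm → 175.5 × £1.50 = £263.25
Heat pump: 15,900,000 BTU / 3412 = 4,660 kWh heat; / 3.2 = 1,456 kWh in → × £0.0861 = £125.38
Difference = |£263.25 − £125.38| = £137.86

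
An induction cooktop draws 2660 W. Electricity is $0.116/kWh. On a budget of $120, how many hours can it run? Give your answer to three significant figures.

Energy budget = $120 / $0.116 per kWh = 1,034 kWh = 1,034,483 Wh
Runtime = 1,034,483 Wh / 2660 W = 388.9 h

389 h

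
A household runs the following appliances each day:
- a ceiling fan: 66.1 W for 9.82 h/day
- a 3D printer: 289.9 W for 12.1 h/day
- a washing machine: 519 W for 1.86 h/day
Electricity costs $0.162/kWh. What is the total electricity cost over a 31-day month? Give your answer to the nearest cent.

ceiling fan: 66.1 W × 9.82 h × 31 d = 20,122 Wh = 20.12 kWh
3D printer: 289.9 W × 12.1 h × 31 d = 108,741 Wh = 108.7 kWh
washing machine: 519 W × 1.86 h × 31 d = 29,926 Wh = 29.93 kWh
Total energy = 20.12 + 108.7 + 29.93 = 158.8 kWh
Cost = 158.8 kWh × $0.162 = $25.72

$25.72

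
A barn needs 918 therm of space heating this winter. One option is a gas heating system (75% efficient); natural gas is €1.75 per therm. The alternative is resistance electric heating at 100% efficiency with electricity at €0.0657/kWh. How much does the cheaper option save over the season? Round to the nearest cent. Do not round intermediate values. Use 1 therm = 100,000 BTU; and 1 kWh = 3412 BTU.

€374.34

Heat load = 918 therm × 100,000 = 91,800,000 BTU
Gas: input = 91,800,000 / 0.75 = 122,400,000 BTU = 1,224 therm → 1,224 × €1.75 = €2,142.00
Electric: 91,800,000 BTU / 3412 = 26,910 kWh → × €0.0657 = €1,767.66
Difference = |€2,142.00 − €1,767.66| = €374.34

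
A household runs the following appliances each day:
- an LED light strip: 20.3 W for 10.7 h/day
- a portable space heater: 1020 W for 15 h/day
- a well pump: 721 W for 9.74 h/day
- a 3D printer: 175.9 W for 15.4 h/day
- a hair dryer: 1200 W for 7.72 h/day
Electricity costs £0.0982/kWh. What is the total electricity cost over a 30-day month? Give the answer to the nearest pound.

LED light strip: 20.3 W × 10.7 h × 30 d = 6,516 Wh = 6.516 kWh
portable space heater: 1020 W × 15 h × 30 d = 459,000 Wh = 459 kWh
well pump: 721 W × 9.74 h × 30 d = 210,676 Wh = 210.7 kWh
3D printer: 175.9 W × 15.4 h × 30 d = 81,266 Wh = 81.27 kWh
hair dryer: 1200 W × 7.72 h × 30 d = 277,920 Wh = 277.9 kWh
Total energy = 6.516 + 459 + 210.7 + 81.27 + 277.9 = 1,035 kWh
Cost = 1,035 kWh × £0.0982 = £101.67 ≈ £102

£102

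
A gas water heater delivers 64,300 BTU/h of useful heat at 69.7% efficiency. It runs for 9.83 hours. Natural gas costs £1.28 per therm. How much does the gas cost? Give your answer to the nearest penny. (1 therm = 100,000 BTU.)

£11.61

Heat delivered = 64,300 BTU/h × 9.83 h = 632,069 BTU
Gas input = 632,069 / 0.697 = 906,842 BTU
= 906,842 / 100,000 = 9.068 therm
Cost = 9.068 × £1.28/therm = £11.61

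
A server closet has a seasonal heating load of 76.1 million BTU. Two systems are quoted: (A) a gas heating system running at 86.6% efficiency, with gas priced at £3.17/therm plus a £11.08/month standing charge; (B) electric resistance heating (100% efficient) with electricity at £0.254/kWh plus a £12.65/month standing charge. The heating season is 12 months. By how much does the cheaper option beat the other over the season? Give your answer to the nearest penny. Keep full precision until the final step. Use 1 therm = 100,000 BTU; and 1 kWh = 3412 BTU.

Heat load = 76.1 × 10⁶ BTU = 76,100,000 BTU
Gas: input = 76,100,000 / 0.866 = 87,875,289 BTU = 878.8 therm → 878.8 × £3.17 = £2,785.65; + 12 × £11.08 standing = £2,918.61
Electric: 76,100,000 BTU / 3412 = 22,300 kWh → × £0.254 = £5,665.12; + 12 × £12.65 standing = £5,816.92
Difference = |£2,918.61 − £5,816.92| = £2,898.32

£2898.32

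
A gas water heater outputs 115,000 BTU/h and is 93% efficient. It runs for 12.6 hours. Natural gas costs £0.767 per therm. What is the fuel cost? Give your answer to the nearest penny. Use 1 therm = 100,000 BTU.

Heat delivered = 115,000 BTU/h × 12.6 h = 1,449,000 BTU
Gas input = 1,449,000 / 0.93 = 1,558,065 BTU
= 1,558,065 / 100,000 = 15.58 therm
Cost = 15.58 × £0.767/therm = £11.95

£11.95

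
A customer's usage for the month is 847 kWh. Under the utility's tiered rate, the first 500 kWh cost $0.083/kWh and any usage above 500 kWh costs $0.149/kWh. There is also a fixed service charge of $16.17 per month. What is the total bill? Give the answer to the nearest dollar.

First 500 kWh × $0.083 = $41.50
Remaining 347 kWh × $0.149 = $51.70
Energy charge = $93.20; + service $16.17 = $109.37 ≈ $109

$109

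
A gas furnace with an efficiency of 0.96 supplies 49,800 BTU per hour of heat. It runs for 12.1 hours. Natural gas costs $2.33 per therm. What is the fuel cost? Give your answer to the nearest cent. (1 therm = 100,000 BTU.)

$14.63

Heat delivered = 49,800 BTU/h × 12.1 h = 602,580 BTU
Gas input = 602,580 / 0.96 = 627,688 BTU
= 627,688 / 100,000 = 6.277 therm
Cost = 6.277 × $2.33/therm = $14.63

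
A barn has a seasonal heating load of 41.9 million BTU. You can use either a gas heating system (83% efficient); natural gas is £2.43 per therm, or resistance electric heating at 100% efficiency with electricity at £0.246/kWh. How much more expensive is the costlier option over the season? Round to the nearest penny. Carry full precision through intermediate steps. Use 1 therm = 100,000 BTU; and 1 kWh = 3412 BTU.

£1794.22

Heat load = 41.9 × 10⁶ BTU = 41,900,000 BTU
Gas: input = 41,900,000 / 0.83 = 50,481,928 BTU = 504.8 therm → 504.8 × £2.43 = £1,226.71
Electric: 41,900,000 BTU / 3412 = 12,280 kWh → × £0.246 = £3,020.93
Difference = |£1,226.71 − £3,020.93| = £1,794.22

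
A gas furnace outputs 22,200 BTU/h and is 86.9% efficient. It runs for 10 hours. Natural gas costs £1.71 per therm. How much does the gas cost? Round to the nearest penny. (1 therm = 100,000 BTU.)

£4.37

Heat delivered = 22,200 BTU/h × 10 h = 222,000 BTU
Gas input = 222,000 / 0.869 = 255,466 BTU
= 255,466 / 100,000 = 2.555 therm
Cost = 2.555 × £1.71/therm = £4.37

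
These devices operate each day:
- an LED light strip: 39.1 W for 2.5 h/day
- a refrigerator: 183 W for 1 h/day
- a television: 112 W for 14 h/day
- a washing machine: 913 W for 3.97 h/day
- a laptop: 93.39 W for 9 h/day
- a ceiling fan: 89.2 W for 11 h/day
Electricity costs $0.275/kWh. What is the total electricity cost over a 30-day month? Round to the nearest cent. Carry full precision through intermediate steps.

$60.18

LED light strip: 39.1 W × 2.5 h × 30 d = 2,932 Wh = 2.933 kWh
refrigerator: 183 W × 1 h × 30 d = 5,490 Wh = 5.49 kWh
television: 112 W × 14 h × 30 d = 47,040 Wh = 47.04 kWh
washing machine: 913 W × 3.97 h × 30 d = 108,738 Wh = 108.7 kWh
laptop: 93.39 W × 9 h × 30 d = 25,215 Wh = 25.22 kWh
ceiling fan: 89.2 W × 11 h × 30 d = 29,436 Wh = 29.44 kWh
Total energy = 2.933 + 5.49 + 47.04 + 108.7 + 25.22 + 29.44 = 218.9 kWh
Cost = 218.9 kWh × $0.275 = $60.18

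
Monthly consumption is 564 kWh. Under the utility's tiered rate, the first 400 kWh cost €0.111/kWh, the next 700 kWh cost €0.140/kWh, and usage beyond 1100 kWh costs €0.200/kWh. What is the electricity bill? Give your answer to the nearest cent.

First 400 kWh × €0.111 = €44.40
Next 164 kWh × €0.140 = €22.96
Remaining tier: 0 kWh (not reached)
Total = €67.36

€67.36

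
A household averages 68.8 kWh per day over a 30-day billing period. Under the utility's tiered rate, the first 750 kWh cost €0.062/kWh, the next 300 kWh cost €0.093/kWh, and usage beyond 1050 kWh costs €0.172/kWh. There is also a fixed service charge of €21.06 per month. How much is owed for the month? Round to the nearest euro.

€270

Usage = 68.8 kWh/day × 30 days = 2064 kWh
First 750 kWh × €0.062 = €46.50
Next 300 kWh × €0.093 = €27.90
Remaining 1014 kWh × €0.172 = €174.41
Energy charge = €248.81; + service €21.06 = €269.87 ≈ €270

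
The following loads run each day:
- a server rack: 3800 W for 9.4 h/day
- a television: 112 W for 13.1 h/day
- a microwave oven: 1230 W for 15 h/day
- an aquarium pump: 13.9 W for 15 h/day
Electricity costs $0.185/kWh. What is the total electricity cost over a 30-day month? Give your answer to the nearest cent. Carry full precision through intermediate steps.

server rack: 3800 W × 9.4 h × 30 d = 1,071,600 Wh = 1,072 kWh
television: 112 W × 13.1 h × 30 d = 44,016 Wh = 44.02 kWh
microwave oven: 1230 W × 15 h × 30 d = 553,500 Wh = 553.5 kWh
aquarium pump: 13.9 W × 15 h × 30 d = 6,255 Wh = 6.255 kWh
Total energy = 1,072 + 44.02 + 553.5 + 6.255 = 1,675 kWh
Cost = 1,675 kWh × $0.185 = $309.94

$309.94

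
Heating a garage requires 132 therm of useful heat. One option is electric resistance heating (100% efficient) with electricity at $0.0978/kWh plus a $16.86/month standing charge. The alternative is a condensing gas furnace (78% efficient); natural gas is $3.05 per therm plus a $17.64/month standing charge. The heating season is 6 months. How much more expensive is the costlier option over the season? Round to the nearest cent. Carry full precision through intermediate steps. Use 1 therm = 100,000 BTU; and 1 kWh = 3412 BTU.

Heat load = 132 therm × 100,000 = 13,200,000 BTU
Gas: input = 13,200,000 / 0.78 = 16,923,077 BTU = 169.2 therm → 169.2 × $3.05 = $516.15; + 6 × $17.64 standing = $621.99
Electric: 13,200,000 BTU / 3412 = 3,869 kWh → × $0.0978 = $378.36; + 6 × $16.86 standing = $479.52
Difference = |$621.99 − $479.52| = $142.48

$142.48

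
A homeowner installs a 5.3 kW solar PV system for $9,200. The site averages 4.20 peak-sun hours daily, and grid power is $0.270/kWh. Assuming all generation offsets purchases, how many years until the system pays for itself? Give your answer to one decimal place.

4.2 years

Daily generation = 5.3 kW × 4.20 h = 22.26 kWh
Annual generation = 22.26 × 365 = 8124.9 kWh
Annual savings = 8124.9 × $0.270 = $2,193.72
Payback = $9,200 / $2,193.72 = 4.19 years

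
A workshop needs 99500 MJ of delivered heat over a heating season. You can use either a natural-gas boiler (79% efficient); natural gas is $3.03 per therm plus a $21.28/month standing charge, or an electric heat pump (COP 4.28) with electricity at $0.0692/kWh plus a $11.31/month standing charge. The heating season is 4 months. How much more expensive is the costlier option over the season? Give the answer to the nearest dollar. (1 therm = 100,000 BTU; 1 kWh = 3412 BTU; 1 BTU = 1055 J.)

Heat load = 99500 MJ = 99,500,000,000 J / 1055 = 94,312,796 BTU
Gas: input = 94,312,796 / 0.79 = 119,383,286 BTU = 1,194 therm → 1,194 × $3.03 = $3,617.31; + 4 × $21.28 standing = $3,702.43
Heat pump: 94,312,796 BTU / 3412 = 27,640 kWh heat; / 4.28 = 6,458 kWh in → × $0.0692 = $446.91; + 4 × $11.31 standing = $492.15
Difference = |$3,702.43 − $492.15| = $3,210.28 ≈ $3210

$3210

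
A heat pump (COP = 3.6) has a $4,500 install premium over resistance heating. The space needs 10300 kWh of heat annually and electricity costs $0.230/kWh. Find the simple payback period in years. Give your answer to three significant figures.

2.63 years

Resistance: 10300 kWh × $0.230 = $2,369.00/yr
Heat pump: 10300 / 3.6 = 2861 kWh in → × $0.230 = $658.06/yr
Annual savings = $1,710.94
Payback = $4,500 / $1,710.94 = 2.63 years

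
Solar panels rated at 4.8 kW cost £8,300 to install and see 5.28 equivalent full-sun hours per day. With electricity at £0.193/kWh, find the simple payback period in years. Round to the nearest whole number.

Daily generation = 4.8 kW × 5.28 h = 25.34 kWh
Annual generation = 25.34 × 365 = 9250.6 kWh
Annual savings = 9250.6 × £0.193 = £1,785.36
Payback = £8,300 / £1,785.36 = 4.65 years

5 years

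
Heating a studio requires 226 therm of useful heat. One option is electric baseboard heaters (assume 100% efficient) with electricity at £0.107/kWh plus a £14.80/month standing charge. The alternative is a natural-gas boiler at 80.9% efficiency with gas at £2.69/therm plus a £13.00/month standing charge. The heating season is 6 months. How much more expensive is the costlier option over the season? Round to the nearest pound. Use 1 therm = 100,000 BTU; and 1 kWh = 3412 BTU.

£32

Heat load = 226 therm × 100,000 = 22,600,000 BTU
Gas: input = 22,600,000 / 0.809 = 27,935,723 BTU = 279.4 therm → 279.4 × £2.69 = £751.47; + 6 × £13.00 standing = £829.47
Electric: 22,600,000 BTU / 3412 = 6,624 kWh → × £0.107 = £708.73; + 6 × £14.80 standing = £797.53
Difference = |£829.47 − £797.53| = £31.94 ≈ £32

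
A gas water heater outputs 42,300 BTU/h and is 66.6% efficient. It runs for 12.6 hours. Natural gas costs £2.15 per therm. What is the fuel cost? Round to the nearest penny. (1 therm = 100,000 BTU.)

Heat delivered = 42,300 BTU/h × 12.6 h = 532,980 BTU
Gas input = 532,980 / 0.666 = 800,270 BTU
= 800,270 / 100,000 = 8.003 therm
Cost = 8.003 × £2.15/therm = £17.21

£17.21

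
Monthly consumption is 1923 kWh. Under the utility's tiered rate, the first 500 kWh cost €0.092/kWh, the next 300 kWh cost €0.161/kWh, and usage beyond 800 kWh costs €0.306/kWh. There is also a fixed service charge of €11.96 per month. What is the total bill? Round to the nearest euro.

€450

First 500 kWh × €0.092 = €46.00
Next 300 kWh × €0.161 = €48.30
Remaining 1123 kWh × €0.306 = €343.64
Energy charge = €437.94; + service €11.96 = €449.90 ≈ €450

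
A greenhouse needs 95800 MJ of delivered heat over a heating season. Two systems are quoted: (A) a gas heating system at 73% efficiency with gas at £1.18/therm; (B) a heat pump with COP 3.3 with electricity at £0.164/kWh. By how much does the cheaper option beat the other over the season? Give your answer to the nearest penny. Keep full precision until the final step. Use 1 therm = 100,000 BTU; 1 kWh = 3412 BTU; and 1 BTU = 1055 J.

Heat load = 95800 MJ = 95,800,000,000 J / 1055 = 90,805,687 BTU
Gas: input = 90,805,687 / 0.73 = 124,391,352 BTU = 1,244 therm → 1,244 × £1.18 = £1,467.82
Heat pump: 90,805,687 BTU / 3412 = 26,610 kWh heat; / 3.3 = 8,065 kWh in → × £0.164 = £1,322.62
Difference = |£1,467.82 − £1,322.62| = £145.20

£145.20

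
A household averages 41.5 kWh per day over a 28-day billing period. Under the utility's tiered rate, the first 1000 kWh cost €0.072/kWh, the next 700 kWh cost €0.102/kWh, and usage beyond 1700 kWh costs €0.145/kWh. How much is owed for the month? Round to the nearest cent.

Usage = 41.5 kWh/day × 28 days = 1162 kWh
First 1000 kWh × €0.072 = €72.00
Next 162 kWh × €0.102 = €16.52
Remaining tier: 0 kWh (not reached)
Total = €88.52

€88.52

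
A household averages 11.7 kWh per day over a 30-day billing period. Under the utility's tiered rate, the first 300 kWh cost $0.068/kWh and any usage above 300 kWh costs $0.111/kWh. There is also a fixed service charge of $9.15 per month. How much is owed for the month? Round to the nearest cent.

Usage = 11.7 kWh/day × 30 days = 351 kWh
First 300 kWh × $0.068 = $20.40
Remaining 51 kWh × $0.111 = $5.66
Energy charge = $26.06; + service $9.15 = $35.21

$35.21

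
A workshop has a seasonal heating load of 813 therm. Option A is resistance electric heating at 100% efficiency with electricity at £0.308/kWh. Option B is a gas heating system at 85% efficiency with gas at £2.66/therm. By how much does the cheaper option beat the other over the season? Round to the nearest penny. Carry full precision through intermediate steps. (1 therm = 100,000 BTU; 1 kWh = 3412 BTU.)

Heat load = 813 therm × 100,000 = 81,300,000 BTU
Gas: input = 81,300,000 / 0.85 = 95,647,059 BTU = 956.5 therm → 956.5 × £2.66 = £2,544.21
Electric: 81,300,000 BTU / 3412 = 23,830 kWh → × £0.308 = £7,338.92
Difference = |£2,544.21 − £7,338.92| = £4,794.71

£4794.71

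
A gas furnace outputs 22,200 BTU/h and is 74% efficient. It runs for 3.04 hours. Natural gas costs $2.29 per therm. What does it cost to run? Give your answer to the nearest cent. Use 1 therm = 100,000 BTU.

$2.09

Heat delivered = 22,200 BTU/h × 3.04 h = 67,488 BTU
Gas input = 67,488 / 0.74 = 91,200 BTU
= 91,200 / 100,000 = 0.912 therm
Cost = 0.912 × $2.29/therm = $2.09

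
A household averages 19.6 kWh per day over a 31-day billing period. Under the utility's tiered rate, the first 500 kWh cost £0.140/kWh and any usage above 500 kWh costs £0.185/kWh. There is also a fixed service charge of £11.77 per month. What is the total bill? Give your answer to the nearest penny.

£101.68

Usage = 19.6 kWh/day × 31 days = 607.6 kWh
First 500 kWh × £0.140 = £70.00
Remaining 107.6 kWh × £0.185 = £19.91
Energy charge = £89.91; + service £11.77 = £101.68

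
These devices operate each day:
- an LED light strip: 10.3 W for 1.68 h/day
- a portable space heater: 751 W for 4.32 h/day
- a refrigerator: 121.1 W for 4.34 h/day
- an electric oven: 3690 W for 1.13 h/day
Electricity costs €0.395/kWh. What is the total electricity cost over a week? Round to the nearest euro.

€22

LED light strip: 10.3 W × 1.68 h × 7 d = 121 Wh = 0.1211 kWh
portable space heater: 751 W × 4.32 h × 7 d = 22,710 Wh = 22.71 kWh
refrigerator: 121.1 W × 4.34 h × 7 d = 3,679 Wh = 3.679 kWh
electric oven: 3690 W × 1.13 h × 7 d = 29,188 Wh = 29.19 kWh
Total energy = 0.1211 + 22.71 + 3.679 + 29.19 = 55.7 kWh
Cost = 55.7 kWh × €0.395 = €22.00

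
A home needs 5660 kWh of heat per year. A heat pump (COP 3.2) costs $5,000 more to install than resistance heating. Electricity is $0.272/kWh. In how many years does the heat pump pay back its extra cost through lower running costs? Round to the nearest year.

Resistance: 5660 kWh × $0.272 = $1,539.52/yr
Heat pump: 5660 / 3.2 = 1769 kWh in → × $0.272 = $481.10/yr
Annual savings = $1,058.42
Payback = $5,000 / $1,058.42 = 4.72 years

5 years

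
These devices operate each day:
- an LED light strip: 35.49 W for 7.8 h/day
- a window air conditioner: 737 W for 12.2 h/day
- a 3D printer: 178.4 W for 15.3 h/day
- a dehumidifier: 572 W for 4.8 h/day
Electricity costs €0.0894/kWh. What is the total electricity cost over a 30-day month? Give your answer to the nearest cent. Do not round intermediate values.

LED light strip: 35.49 W × 7.8 h × 30 d = 8,305 Wh = 8.305 kWh
window air conditioner: 737 W × 12.2 h × 30 d = 269,742 Wh = 269.7 kWh
3D printer: 178.4 W × 15.3 h × 30 d = 81,886 Wh = 81.89 kWh
dehumidifier: 572 W × 4.8 h × 30 d = 82,368 Wh = 82.37 kWh
Total energy = 8.305 + 269.7 + 81.89 + 82.37 = 442.3 kWh
Cost = 442.3 kWh × €0.0894 = €39.54

€39.54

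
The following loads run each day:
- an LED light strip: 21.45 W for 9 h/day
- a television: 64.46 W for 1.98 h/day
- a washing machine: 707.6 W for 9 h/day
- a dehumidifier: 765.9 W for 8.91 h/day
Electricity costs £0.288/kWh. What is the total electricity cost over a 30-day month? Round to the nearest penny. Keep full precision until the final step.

LED light strip: 21.45 W × 9 h × 30 d = 5,791 Wh = 5.791 kWh
television: 64.46 W × 1.98 h × 30 d = 3,829 Wh = 3.829 kWh
washing machine: 707.6 W × 9 h × 30 d = 191,052 Wh = 191.1 kWh
dehumidifier: 765.9 W × 8.91 h × 30 d = 204,725 Wh = 204.7 kWh
Total energy = 5.791 + 3.829 + 191.1 + 204.7 = 405.4 kWh
Cost = 405.4 kWh × £0.288 = £116.75

£116.75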